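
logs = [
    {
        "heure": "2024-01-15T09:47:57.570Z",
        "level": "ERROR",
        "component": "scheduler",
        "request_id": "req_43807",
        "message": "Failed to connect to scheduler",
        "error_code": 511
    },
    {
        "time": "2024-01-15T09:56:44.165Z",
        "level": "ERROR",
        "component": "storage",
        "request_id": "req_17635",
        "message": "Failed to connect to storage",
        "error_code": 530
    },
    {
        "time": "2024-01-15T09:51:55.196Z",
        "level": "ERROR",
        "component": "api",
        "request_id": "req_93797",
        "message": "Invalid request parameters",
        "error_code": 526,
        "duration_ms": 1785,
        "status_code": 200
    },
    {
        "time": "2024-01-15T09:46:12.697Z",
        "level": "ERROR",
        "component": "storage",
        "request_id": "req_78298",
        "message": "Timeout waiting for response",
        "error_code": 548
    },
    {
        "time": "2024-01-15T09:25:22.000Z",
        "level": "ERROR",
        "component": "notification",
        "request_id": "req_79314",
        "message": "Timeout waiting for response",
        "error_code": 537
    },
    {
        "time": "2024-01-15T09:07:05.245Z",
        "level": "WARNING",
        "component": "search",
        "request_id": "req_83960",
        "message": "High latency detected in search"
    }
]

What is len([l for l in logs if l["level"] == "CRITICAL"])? 0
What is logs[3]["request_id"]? "req_78298"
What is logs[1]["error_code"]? 530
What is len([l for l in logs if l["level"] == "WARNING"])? 1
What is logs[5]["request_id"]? "req_83960"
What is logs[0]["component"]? "scheduler"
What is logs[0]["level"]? "ERROR"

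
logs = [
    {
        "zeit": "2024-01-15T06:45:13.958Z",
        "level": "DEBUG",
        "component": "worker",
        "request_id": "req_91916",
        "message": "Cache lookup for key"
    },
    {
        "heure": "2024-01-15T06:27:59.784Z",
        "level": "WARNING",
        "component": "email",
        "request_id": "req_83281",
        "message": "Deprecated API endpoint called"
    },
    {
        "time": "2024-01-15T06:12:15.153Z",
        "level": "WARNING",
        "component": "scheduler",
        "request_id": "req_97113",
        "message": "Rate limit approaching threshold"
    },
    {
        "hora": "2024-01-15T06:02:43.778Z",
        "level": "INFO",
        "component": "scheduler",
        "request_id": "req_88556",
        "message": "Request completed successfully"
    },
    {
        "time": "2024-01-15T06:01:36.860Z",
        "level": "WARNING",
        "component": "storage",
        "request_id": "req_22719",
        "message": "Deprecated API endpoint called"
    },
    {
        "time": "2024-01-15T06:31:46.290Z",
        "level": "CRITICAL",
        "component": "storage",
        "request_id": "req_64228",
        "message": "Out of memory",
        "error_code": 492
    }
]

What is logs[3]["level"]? "INFO"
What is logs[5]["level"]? "CRITICAL"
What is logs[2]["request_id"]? "req_97113"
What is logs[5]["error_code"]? 492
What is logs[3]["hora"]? "2024-01-15T06:02:43.778Z"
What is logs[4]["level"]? "WARNING"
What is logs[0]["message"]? "Cache lookup for key"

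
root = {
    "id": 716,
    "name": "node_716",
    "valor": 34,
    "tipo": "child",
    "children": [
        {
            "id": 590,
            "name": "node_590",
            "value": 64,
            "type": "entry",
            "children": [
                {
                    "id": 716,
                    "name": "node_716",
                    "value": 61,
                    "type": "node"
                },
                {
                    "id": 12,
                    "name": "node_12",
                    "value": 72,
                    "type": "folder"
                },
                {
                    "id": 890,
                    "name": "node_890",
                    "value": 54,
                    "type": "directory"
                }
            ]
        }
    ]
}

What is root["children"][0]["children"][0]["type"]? "node"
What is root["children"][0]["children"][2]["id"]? 890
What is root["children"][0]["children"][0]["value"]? 61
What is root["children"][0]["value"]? 64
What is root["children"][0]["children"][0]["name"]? "node_716"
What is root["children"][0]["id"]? 590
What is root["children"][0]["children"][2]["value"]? 54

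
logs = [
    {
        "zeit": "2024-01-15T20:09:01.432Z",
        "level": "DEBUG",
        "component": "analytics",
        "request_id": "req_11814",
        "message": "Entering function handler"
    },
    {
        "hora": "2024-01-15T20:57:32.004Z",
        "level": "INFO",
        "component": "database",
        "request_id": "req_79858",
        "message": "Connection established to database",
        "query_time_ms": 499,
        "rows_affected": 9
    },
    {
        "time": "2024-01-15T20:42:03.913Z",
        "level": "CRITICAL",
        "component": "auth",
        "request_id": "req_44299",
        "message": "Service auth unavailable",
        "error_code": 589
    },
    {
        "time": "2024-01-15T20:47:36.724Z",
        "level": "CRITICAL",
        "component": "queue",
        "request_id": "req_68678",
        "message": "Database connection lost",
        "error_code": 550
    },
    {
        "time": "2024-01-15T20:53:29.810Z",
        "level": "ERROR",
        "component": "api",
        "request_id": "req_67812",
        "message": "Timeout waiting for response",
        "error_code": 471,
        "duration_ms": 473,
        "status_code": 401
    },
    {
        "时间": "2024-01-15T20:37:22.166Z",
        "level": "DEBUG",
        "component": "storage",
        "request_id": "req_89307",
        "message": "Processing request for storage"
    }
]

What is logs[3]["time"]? "2024-01-15T20:47:36.724Z"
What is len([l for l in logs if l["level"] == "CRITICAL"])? 2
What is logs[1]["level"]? "INFO"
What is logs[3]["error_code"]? 550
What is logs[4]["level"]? "ERROR"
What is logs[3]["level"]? "CRITICAL"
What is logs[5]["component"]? "storage"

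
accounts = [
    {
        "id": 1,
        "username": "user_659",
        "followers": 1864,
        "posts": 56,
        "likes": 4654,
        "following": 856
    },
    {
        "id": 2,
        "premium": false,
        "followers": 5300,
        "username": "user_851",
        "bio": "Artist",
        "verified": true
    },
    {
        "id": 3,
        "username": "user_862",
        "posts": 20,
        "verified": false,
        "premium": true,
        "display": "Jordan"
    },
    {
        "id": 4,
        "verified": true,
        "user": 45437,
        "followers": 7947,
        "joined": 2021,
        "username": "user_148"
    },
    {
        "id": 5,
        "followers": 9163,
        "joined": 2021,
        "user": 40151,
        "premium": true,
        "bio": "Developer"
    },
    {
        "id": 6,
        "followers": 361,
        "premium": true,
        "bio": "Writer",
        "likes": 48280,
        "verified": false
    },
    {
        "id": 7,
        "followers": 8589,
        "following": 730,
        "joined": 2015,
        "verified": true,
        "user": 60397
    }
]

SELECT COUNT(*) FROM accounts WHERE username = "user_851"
1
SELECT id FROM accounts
[1, 2, 3, 4, 5, 6, 7]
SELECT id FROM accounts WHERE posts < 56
[3]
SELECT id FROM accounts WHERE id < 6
[1, 2, 3, 4, 5]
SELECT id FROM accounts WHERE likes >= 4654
[1, 6]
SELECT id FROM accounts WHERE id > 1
[2, 3, 4, 5, 6, 7]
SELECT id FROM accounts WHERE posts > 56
[]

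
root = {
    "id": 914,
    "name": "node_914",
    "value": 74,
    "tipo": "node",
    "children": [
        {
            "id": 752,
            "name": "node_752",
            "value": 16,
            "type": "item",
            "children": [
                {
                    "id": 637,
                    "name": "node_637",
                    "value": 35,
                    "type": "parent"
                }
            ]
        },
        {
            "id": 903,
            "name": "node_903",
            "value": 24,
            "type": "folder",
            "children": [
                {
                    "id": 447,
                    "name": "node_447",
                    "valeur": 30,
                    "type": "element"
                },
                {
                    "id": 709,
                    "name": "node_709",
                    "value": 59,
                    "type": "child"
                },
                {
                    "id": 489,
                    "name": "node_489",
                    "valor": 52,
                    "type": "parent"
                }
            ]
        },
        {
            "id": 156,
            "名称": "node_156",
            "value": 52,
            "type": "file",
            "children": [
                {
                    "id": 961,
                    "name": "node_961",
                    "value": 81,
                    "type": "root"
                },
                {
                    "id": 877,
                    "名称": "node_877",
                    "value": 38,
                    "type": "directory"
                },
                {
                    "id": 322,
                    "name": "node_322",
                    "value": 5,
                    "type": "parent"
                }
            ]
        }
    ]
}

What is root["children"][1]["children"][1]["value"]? 59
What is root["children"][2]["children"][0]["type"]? "root"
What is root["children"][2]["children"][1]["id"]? 877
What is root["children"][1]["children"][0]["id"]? 447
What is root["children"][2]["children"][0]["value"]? 81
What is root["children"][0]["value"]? 16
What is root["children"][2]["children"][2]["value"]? 5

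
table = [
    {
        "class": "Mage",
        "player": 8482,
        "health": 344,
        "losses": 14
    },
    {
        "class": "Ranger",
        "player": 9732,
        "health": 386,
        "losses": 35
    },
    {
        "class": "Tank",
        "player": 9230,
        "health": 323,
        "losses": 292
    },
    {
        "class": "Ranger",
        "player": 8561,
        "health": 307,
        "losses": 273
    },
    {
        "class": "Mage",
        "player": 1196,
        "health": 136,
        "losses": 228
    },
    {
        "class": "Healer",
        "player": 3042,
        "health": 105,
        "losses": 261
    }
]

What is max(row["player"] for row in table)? 9732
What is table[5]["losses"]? 261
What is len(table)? 6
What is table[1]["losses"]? 35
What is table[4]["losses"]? 228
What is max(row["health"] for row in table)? 386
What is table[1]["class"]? "Ranger"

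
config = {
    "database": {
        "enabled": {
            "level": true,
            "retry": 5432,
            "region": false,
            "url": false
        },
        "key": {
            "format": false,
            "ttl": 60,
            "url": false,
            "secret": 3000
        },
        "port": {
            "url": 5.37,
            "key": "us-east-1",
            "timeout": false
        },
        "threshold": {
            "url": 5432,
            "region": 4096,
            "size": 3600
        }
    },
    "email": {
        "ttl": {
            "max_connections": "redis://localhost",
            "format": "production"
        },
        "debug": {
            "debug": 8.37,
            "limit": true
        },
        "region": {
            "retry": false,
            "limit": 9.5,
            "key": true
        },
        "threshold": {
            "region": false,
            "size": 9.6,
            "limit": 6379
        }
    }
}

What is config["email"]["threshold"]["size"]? 9.6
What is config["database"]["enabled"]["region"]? False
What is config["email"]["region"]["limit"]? 9.5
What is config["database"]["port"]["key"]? "us-east-1"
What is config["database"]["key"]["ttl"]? 60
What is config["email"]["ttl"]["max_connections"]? "redis://localhost"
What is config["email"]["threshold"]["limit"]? 6379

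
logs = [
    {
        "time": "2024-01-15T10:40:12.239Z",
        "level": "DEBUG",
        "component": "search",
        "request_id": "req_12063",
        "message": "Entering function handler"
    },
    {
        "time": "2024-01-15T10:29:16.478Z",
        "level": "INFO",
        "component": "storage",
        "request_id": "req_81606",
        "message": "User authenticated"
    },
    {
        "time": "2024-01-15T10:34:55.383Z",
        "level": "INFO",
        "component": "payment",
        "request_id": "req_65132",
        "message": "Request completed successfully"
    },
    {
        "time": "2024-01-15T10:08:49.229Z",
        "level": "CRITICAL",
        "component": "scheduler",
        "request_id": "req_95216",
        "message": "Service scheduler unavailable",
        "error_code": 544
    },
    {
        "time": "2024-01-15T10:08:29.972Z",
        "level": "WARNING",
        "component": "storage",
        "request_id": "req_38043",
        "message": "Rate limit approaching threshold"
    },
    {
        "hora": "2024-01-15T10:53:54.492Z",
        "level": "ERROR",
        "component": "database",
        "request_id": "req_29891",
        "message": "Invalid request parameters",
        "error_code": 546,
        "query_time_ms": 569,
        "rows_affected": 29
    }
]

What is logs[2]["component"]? "payment"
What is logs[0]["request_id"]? "req_12063"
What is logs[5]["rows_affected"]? 29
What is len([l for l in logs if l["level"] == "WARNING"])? 1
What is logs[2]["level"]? "INFO"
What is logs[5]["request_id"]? "req_29891"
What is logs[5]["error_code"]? 546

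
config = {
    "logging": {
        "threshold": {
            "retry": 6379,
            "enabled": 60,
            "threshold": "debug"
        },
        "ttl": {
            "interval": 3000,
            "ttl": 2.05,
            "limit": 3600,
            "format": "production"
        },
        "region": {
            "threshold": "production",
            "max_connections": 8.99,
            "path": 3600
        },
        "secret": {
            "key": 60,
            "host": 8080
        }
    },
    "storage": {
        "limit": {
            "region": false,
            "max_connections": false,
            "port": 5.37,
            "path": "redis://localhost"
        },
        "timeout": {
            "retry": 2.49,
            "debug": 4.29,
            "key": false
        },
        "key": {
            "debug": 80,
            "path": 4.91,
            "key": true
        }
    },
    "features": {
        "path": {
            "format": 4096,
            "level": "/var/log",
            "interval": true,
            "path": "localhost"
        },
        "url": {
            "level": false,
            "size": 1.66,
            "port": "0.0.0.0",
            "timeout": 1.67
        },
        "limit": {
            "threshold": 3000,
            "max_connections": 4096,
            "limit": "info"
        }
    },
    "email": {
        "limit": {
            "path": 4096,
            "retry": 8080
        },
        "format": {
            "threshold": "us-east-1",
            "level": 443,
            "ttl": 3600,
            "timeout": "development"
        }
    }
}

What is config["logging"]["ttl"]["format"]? "production"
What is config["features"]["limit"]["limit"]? "info"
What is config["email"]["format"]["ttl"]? 3600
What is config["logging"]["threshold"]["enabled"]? 60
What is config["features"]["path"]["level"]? "/var/log"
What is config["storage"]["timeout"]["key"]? False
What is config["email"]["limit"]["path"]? 4096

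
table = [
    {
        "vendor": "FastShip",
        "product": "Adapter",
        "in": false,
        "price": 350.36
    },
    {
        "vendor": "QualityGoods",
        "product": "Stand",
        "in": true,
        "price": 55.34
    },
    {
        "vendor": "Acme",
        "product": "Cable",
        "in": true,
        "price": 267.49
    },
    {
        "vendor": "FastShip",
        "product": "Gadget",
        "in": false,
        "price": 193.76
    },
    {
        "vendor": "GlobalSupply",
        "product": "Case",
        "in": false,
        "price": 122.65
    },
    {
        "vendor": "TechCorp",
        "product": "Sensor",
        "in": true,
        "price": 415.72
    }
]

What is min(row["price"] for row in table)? 55.34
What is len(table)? 6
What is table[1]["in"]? True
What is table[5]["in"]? True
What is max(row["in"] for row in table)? True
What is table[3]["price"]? 193.76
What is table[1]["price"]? 55.34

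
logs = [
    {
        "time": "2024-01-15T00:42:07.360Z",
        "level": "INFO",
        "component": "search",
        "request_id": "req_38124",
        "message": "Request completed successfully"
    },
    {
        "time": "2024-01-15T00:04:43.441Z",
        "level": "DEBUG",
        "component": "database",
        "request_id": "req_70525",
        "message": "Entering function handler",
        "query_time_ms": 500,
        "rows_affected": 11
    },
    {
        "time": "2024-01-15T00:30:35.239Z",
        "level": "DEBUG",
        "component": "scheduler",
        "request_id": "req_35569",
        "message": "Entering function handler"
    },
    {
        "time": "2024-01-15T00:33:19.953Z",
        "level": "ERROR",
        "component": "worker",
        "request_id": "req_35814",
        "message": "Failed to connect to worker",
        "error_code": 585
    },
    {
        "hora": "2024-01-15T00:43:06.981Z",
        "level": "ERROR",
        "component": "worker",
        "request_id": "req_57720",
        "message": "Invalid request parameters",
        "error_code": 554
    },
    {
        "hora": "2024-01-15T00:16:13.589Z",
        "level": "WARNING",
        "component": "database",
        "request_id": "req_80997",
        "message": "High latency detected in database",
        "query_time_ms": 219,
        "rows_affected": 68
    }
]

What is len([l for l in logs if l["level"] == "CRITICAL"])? 0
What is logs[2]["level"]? "DEBUG"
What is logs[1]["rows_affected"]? 11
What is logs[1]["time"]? "2024-01-15T00:04:43.441Z"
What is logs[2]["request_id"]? "req_35569"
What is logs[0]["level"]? "INFO"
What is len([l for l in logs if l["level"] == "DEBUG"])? 2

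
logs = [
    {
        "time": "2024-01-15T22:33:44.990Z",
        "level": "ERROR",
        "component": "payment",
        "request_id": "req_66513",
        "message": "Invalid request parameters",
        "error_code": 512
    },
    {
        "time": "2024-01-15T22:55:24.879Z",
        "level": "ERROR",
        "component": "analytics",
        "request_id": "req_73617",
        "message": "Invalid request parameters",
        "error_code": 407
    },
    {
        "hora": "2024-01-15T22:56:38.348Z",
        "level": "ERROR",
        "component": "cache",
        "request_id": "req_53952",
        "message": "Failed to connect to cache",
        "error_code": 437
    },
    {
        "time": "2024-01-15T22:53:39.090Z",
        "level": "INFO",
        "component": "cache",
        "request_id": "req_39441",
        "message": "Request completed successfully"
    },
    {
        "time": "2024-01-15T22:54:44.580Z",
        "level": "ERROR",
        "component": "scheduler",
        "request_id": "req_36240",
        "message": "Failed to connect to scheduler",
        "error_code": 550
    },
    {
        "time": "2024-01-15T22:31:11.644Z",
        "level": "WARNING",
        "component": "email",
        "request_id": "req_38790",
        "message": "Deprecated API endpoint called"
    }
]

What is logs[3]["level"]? "INFO"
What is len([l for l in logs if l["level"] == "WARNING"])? 1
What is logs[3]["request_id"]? "req_39441"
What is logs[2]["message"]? "Failed to connect to cache"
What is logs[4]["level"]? "ERROR"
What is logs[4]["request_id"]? "req_36240"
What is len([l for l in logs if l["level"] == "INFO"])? 1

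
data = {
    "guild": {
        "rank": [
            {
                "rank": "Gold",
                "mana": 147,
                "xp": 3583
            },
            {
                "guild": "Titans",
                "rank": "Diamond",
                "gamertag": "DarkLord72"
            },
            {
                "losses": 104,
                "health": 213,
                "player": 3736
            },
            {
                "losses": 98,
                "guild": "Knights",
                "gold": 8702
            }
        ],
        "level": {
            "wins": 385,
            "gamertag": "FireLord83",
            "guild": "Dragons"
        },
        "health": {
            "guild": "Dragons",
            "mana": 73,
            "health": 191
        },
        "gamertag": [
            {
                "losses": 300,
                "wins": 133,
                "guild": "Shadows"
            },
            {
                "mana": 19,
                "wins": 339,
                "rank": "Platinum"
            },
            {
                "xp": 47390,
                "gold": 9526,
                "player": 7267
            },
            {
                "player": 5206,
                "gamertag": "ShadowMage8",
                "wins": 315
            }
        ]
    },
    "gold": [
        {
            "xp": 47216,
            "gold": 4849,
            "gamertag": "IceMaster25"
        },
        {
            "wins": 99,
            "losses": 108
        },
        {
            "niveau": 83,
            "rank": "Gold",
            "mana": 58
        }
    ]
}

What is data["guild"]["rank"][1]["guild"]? "Titans"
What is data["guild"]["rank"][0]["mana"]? 147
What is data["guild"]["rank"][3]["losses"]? 98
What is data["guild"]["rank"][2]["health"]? 213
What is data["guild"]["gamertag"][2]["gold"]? 9526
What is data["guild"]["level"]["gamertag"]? "FireLord83"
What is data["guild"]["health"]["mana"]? 73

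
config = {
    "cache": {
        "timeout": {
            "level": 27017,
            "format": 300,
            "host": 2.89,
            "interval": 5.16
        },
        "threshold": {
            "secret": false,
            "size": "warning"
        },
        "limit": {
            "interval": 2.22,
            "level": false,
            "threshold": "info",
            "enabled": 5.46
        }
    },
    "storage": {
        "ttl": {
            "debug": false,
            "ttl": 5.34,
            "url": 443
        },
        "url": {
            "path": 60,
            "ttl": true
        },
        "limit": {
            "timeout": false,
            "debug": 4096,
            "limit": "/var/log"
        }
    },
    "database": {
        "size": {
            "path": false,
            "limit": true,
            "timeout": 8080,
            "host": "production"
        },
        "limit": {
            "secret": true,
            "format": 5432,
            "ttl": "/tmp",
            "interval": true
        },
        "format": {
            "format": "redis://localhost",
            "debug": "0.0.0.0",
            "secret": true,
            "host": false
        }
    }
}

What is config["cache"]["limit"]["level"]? False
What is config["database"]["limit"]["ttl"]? "/tmp"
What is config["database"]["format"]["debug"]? "0.0.0.0"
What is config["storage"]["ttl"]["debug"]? False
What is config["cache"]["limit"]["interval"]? 2.22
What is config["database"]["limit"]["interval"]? True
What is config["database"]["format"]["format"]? "redis://localhost"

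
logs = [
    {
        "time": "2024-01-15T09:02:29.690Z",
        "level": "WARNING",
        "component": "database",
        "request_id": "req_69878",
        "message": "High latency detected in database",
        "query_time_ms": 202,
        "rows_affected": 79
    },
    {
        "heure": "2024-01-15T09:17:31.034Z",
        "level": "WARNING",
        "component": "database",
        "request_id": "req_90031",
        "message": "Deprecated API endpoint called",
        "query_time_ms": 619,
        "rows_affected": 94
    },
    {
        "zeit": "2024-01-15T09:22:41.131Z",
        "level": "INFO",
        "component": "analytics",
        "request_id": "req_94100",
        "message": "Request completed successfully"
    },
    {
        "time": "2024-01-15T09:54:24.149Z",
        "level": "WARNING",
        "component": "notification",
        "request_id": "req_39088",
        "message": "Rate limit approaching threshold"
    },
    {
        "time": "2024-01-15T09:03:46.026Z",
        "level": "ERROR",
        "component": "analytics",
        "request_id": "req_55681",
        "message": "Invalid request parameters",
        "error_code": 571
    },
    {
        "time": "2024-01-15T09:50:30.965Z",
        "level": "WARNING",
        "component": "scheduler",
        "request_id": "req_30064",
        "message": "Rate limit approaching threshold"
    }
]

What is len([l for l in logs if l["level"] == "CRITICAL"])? 0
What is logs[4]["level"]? "ERROR"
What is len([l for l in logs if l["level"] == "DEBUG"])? 0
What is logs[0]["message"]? "High latency detected in database"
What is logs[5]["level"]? "WARNING"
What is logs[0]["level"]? "WARNING"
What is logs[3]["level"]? "WARNING"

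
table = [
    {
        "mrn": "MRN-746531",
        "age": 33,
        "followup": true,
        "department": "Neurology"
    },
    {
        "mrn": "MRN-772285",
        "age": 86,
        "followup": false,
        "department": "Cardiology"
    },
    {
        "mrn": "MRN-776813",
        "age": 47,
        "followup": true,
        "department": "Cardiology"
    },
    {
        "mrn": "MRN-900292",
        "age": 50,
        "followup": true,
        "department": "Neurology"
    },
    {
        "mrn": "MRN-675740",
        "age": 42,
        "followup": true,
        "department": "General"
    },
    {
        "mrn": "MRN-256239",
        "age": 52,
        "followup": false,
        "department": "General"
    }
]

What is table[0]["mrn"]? "MRN-746531"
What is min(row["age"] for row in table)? 33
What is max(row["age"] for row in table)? 86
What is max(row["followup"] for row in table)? True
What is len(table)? 6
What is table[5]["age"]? 52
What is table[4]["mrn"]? "MRN-675740"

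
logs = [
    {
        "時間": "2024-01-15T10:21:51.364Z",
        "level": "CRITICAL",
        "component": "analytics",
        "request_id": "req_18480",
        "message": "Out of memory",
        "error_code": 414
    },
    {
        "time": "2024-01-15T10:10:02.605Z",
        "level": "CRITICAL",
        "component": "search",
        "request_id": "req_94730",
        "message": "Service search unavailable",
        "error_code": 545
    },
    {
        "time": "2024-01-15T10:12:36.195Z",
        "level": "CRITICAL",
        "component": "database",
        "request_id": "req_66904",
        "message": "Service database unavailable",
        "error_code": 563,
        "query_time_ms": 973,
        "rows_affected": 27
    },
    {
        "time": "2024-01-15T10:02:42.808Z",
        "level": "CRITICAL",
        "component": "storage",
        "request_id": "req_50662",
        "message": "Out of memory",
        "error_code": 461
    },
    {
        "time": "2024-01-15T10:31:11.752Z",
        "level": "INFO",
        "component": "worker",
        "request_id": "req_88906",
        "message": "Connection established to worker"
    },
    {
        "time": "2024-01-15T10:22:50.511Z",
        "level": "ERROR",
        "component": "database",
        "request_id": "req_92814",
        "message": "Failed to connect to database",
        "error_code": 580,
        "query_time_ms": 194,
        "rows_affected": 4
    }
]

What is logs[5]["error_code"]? 580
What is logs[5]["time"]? "2024-01-15T10:22:50.511Z"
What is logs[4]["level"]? "INFO"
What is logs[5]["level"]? "ERROR"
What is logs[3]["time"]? "2024-01-15T10:02:42.808Z"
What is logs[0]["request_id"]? "req_18480"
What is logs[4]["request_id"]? "req_88906"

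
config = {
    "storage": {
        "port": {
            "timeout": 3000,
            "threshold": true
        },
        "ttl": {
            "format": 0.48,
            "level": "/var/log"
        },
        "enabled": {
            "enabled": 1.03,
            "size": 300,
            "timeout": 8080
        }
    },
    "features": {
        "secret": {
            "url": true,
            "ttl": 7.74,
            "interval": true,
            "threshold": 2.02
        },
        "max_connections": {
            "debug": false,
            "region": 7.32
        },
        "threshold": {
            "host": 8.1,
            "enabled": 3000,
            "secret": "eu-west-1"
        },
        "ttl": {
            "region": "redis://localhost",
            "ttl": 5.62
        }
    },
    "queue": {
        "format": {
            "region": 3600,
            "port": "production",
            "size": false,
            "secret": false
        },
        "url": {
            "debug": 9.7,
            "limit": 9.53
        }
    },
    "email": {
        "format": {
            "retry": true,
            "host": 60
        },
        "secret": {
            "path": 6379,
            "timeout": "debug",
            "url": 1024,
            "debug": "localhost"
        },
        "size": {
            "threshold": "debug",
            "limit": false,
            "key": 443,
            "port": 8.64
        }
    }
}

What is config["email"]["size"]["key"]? 443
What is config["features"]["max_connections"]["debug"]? False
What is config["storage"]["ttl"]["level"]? "/var/log"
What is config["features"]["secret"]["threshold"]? 2.02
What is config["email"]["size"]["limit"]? False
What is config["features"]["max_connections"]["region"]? 7.32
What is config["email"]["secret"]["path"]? 6379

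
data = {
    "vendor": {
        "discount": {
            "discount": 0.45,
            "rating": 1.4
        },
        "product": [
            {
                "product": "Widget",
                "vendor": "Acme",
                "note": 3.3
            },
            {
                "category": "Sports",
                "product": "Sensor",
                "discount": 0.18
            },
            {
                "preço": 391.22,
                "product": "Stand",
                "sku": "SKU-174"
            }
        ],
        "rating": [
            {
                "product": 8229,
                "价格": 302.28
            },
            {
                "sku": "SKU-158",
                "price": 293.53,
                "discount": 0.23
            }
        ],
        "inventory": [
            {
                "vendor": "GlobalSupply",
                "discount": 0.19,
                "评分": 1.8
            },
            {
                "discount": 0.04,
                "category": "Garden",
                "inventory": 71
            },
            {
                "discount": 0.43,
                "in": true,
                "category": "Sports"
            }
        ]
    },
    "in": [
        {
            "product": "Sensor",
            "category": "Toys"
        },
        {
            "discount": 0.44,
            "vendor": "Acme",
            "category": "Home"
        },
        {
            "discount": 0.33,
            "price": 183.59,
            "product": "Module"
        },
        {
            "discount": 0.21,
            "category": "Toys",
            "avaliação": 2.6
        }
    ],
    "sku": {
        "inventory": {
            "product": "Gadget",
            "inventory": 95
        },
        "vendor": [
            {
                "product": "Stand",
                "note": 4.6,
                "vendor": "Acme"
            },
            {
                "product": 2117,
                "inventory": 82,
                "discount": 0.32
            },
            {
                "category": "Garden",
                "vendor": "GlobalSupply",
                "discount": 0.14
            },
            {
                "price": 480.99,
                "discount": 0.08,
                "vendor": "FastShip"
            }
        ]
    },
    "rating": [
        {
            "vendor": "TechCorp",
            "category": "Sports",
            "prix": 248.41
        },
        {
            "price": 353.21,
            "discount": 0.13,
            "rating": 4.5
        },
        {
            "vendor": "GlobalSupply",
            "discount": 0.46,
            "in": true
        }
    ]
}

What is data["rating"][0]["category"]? "Sports"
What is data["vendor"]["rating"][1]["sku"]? "SKU-158"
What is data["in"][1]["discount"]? 0.44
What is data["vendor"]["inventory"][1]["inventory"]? 71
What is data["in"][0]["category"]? "Toys"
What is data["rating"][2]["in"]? True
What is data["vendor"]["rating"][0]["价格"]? 302.28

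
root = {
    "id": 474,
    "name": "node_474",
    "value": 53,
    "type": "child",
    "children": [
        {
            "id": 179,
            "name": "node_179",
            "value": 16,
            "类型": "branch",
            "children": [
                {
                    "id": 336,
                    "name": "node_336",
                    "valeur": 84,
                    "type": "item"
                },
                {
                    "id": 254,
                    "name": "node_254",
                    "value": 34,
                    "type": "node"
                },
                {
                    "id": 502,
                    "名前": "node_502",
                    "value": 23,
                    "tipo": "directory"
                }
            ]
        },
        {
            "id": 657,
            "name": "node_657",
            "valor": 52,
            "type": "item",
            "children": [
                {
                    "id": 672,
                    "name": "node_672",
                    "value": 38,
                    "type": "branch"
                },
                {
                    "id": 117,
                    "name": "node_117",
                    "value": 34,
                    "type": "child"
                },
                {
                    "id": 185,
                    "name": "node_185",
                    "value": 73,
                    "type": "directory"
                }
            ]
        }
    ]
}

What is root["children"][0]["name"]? "node_179"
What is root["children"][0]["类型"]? "branch"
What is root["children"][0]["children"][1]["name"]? "node_254"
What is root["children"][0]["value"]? 16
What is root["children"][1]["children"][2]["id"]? 185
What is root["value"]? 53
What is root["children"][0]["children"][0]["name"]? "node_336"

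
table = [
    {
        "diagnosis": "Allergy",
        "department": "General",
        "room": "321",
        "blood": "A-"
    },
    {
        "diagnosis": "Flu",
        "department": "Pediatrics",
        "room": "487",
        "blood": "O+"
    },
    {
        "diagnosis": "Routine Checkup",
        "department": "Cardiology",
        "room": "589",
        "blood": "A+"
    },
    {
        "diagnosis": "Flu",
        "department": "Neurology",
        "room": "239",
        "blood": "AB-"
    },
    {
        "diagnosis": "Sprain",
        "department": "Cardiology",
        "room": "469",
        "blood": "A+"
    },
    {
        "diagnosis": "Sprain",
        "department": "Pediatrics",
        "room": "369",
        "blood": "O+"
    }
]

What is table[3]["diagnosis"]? "Flu"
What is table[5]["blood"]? "O+"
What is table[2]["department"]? "Cardiology"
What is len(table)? 6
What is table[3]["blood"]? "AB-"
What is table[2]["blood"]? "A+"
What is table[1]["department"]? "Pediatrics"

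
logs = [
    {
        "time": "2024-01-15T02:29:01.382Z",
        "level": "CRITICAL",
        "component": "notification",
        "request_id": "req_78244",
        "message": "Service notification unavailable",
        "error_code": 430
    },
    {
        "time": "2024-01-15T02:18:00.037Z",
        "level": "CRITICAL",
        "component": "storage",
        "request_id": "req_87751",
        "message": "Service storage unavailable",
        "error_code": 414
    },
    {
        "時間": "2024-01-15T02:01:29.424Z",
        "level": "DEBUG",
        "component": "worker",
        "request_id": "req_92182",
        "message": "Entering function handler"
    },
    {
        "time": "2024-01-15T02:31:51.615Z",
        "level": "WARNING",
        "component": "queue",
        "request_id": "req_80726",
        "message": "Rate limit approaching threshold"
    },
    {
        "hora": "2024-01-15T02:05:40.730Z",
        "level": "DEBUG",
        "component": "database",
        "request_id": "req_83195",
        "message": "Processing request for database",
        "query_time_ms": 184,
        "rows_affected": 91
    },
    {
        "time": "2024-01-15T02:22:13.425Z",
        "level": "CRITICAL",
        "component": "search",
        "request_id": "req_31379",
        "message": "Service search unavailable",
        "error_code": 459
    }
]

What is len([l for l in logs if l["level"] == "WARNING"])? 1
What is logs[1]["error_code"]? 414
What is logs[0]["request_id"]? "req_78244"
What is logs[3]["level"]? "WARNING"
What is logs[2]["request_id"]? "req_92182"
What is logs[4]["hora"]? "2024-01-15T02:05:40.730Z"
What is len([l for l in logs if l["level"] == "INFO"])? 0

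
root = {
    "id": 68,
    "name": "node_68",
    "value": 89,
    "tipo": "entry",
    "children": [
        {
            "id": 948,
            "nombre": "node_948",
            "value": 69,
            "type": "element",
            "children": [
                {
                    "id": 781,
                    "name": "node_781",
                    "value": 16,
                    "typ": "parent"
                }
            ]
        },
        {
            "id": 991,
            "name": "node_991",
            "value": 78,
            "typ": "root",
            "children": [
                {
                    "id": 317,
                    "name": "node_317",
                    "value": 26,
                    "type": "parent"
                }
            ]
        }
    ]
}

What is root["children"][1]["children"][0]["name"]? "node_317"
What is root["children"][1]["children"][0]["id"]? 317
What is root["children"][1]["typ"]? "root"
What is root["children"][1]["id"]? 991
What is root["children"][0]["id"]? 948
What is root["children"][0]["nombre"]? "node_948"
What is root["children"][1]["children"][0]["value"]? 26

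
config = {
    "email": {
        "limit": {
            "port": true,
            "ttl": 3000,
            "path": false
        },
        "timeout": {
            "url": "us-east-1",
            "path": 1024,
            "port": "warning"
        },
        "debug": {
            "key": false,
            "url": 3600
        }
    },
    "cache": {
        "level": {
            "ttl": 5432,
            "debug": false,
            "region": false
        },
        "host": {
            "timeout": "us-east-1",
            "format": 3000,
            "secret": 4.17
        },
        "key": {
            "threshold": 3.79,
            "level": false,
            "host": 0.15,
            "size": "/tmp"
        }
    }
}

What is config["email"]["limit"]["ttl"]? 3000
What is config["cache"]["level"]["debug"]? False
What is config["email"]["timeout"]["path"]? 1024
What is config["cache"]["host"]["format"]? 3000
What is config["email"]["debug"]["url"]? 3600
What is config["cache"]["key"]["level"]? False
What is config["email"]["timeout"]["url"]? "us-east-1"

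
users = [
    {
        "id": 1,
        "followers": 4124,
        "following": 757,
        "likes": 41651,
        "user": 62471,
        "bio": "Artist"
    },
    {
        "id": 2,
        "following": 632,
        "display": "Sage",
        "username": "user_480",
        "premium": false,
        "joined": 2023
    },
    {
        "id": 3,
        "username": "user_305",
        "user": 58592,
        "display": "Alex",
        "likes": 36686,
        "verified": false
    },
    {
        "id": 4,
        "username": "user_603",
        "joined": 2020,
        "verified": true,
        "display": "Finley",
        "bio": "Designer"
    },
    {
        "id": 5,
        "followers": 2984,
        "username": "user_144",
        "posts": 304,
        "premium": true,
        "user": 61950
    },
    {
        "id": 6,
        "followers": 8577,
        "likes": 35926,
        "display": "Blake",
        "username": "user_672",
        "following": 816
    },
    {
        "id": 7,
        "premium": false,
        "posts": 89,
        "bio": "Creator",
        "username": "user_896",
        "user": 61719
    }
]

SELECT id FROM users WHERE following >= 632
[1, 2, 6]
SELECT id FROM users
[1, 2, 3, 4, 5, 6, 7]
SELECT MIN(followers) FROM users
2984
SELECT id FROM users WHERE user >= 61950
[1, 5]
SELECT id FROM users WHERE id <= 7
[1, 2, 3, 4, 5, 6, 7]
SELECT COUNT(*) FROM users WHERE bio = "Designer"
1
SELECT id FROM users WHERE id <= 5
[1, 2, 3, 4, 5]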